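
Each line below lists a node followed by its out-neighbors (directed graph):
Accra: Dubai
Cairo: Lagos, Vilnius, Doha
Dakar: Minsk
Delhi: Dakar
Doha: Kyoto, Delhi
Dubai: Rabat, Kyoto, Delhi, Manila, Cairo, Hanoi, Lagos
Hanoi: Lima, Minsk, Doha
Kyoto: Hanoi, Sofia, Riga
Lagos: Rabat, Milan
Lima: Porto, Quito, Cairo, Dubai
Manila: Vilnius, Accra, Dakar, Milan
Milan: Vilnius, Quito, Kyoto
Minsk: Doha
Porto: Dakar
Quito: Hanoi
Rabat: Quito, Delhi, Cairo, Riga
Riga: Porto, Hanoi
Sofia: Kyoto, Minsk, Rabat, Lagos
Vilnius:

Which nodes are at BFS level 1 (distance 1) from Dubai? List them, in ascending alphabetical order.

Level 0: Dubai
Level 1: Cairo, Delhi, Hanoi, Kyoto, Lagos, Manila, Rabat
Level 2: Accra, Dakar, Doha, Lima, Milan, Minsk, Quito, Riga, Sofia, Vilnius
Level 3: Porto

Cairo, Delhi, Hanoi, Kyoto, Lagos, Manila, Rabat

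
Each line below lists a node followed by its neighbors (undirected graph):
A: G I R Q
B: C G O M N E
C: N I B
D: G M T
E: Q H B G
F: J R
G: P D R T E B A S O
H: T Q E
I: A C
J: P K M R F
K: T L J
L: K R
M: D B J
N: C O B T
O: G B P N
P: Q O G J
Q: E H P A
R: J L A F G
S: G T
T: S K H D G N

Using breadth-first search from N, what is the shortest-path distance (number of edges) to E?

2

Level 0: N
Level 1: B, C, O, T
Level 2: D, E, G, H, I, K, M, P, S
Level 3: A, J, L, Q, R
Level 4: F
E first appears at level 2.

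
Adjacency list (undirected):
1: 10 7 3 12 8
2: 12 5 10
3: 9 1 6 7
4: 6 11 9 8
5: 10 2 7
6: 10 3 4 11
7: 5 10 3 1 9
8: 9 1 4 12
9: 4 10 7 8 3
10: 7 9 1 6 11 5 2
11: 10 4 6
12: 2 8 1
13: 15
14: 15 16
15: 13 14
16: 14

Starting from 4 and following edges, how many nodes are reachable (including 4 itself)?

BFS from 4 visits: 4, 6, 11, 9, 8, 10, 3, 7, 1, 12, 5, 2
Reachable nodes: 12 of 16 total.

12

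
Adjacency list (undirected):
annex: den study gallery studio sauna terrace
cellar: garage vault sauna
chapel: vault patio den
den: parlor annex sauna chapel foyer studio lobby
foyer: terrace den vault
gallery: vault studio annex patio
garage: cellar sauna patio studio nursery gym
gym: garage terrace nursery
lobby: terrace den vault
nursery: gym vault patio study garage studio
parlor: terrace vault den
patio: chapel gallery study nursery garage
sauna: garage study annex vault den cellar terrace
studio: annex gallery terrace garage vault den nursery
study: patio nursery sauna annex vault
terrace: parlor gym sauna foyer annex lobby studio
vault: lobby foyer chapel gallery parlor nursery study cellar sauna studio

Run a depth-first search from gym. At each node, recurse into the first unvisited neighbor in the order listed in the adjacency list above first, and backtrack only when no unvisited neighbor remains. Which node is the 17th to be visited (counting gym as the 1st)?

foyer

Visit gym
gym → garage
garage → cellar
cellar → vault
vault → lobby
lobby → terrace
terrace → parlor
parlor → den
den → annex
annex → study
study → patio
patio → chapel
patio → gallery
gallery → studio
studio → nursery
study → sauna
den → foyer

Visit order: gym, garage, cellar, vault, lobby, terrace, parlor, den, annex, study, patio, chapel, gallery, studio, nursery, sauna, foyer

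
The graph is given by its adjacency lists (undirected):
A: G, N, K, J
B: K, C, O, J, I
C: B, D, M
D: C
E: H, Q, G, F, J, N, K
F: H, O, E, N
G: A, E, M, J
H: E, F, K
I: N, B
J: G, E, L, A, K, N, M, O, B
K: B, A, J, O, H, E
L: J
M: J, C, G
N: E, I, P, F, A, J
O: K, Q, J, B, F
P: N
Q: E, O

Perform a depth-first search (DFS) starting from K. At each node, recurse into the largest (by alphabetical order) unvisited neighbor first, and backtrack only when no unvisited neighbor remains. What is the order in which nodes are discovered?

Visit K
K → O
O → Q
Q → E
E → N
N → P
N → J
J → M
M → G
G → A
M → C
C → D
C → B
B → I
J → L
N → F
F → H

K O Q E N P J M G A C D B I L F H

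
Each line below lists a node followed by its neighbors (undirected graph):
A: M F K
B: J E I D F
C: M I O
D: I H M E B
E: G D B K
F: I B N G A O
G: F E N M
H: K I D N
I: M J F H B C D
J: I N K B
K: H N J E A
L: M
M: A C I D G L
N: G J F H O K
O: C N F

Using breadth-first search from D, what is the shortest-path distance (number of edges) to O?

Level 0: D
Level 1: B, E, H, I, M
Level 2: A, C, F, G, J, K, L, N
Level 3: O
O first appears at level 3.

3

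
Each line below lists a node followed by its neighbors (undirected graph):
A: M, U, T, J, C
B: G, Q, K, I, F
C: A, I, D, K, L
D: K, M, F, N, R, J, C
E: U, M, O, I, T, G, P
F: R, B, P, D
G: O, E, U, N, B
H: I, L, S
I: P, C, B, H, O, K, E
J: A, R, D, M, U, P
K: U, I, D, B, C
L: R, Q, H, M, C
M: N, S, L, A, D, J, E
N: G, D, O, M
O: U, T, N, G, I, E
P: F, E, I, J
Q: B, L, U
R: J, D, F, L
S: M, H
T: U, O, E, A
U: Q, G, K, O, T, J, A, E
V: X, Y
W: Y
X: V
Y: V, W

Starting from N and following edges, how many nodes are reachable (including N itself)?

21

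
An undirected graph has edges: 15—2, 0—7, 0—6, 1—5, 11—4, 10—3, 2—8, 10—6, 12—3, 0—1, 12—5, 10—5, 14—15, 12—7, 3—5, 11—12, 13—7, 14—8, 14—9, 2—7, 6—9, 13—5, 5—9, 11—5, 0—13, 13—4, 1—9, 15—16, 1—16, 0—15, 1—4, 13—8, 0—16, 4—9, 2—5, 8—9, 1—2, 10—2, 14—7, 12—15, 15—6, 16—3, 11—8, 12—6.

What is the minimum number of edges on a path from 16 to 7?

2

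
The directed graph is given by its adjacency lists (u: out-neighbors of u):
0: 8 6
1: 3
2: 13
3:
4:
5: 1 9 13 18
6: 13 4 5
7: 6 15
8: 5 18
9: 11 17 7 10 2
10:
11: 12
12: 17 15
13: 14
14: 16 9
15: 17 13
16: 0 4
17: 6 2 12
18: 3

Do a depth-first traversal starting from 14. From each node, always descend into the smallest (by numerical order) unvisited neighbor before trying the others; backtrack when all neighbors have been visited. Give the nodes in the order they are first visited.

Visit 14
14 → 9
9 → 2
2 → 13
9 → 7
7 → 6
6 → 4
6 → 5
5 → 1
1 → 3
5 → 18
7 → 15
15 → 17
17 → 12
9 → 10
9 → 11
14 → 16
16 → 0
0 → 8

14 → 9 → 2 → 13 → 7 → 6 → 4 → 5 → 1 → 3 → 18 → 15 → 17 → 12 → 10 → 11 → 16 → 0 → 8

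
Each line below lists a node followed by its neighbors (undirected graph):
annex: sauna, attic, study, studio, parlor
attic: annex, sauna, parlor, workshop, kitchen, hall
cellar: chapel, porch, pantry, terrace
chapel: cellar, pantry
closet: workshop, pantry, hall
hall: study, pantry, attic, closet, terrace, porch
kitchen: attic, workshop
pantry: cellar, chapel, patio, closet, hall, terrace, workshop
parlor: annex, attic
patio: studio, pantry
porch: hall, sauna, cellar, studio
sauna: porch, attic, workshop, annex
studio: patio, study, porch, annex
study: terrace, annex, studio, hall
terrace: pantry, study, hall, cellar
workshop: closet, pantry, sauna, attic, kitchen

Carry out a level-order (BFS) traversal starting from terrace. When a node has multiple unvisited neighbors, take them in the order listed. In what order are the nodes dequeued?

Visit terrace; enqueue pantry, study, hall, cellar → queue [pantry, study, hall, cellar]
Visit pantry; enqueue chapel, patio, closet, workshop → queue [study, hall, cellar, chapel, patio, closet, workshop]
Visit study; enqueue annex, studio → queue [hall, cellar, chapel, patio, closet, workshop, annex, studio]
Visit hall; enqueue attic, porch → queue [cellar, chapel, patio, closet, workshop, annex, studio, attic, porch]
Visit cellar → queue [chapel, patio, closet, workshop, annex, studio, attic, porch]
Visit chapel → queue [patio, closet, workshop, annex, studio, attic, porch]
Visit patio → queue [closet, workshop, annex, studio, attic, porch]
Visit closet → queue [workshop, annex, studio, attic, porch]
Visit workshop; enqueue sauna, kitchen → queue [annex, studio, attic, porch, sauna, kitchen]
Visit annex; enqueue parlor → queue [studio, attic, porch, sauna, kitchen, parlor]
Visit studio → queue [attic, porch, sauna, kitchen, parlor]
Visit attic → queue [porch, sauna, kitchen, parlor]
Visit porch → queue [sauna, kitchen, parlor]
Visit sauna → queue [kitchen, parlor]
Visit kitchen → queue [parlor]
Visit parlor → queue []

terrace -> pantry -> study -> hall -> cellar -> chapel -> patio -> closet -> workshop -> annex -> studio -> attic -> porch -> sauna -> kitchen -> parlor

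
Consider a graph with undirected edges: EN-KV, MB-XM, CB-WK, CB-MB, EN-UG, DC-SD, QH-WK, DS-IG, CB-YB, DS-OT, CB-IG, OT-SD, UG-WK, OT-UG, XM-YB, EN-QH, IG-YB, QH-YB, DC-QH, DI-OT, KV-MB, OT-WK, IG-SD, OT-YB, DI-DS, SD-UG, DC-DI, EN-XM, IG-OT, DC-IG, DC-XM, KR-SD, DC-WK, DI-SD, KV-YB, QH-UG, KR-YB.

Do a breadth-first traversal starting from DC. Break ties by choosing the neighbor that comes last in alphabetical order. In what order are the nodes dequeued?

Visit DC; enqueue XM, WK, SD, QH, IG, DI → queue [XM, WK, SD, QH, IG, DI]
Visit XM; enqueue YB, MB, EN → queue [WK, SD, QH, IG, DI, YB, MB, EN]
Visit WK; enqueue UG, OT, CB → queue [SD, QH, IG, DI, YB, MB, EN, UG, OT, CB]
Visit SD; enqueue KR → queue [QH, IG, DI, YB, MB, EN, UG, OT, CB, KR]
Visit QH → queue [IG, DI, YB, MB, EN, UG, OT, CB, KR]
Visit IG; enqueue DS → queue [DI, YB, MB, EN, UG, OT, CB, KR, DS]
Visit DI → queue [YB, MB, EN, UG, OT, CB, KR, DS]
Visit YB; enqueue KV → queue [MB, EN, UG, OT, CB, KR, DS, KV]
Visit MB → queue [EN, UG, OT, CB, KR, DS, KV]
Visit EN → queue [UG, OT, CB, KR, DS, KV]
Visit UG → queue [OT, CB, KR, DS, KV]
Visit OT → queue [CB, KR, DS, KV]
Visit CB → queue [KR, DS, KV]
Visit KR → queue [DS, KV]
Visit DS → queue [KV]
Visit KV → queue []

DC -> XM -> WK -> SD -> QH -> IG -> DI -> YB -> MB -> EN -> UG -> OT -> CB -> KR -> DS -> KV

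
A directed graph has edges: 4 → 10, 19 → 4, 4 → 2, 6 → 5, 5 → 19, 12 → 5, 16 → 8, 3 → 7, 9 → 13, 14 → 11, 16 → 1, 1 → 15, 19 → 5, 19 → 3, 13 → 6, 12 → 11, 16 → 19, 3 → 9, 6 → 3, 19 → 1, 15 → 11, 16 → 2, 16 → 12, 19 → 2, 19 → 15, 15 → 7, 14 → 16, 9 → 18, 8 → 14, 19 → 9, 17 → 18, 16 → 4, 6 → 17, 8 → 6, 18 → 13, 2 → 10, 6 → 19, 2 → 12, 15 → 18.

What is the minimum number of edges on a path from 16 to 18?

Level 0: 16
Level 1: 1, 2, 4, 8, 12, 19
Level 2: 3, 5, 6, 9, 10, 11, 14, 15
Level 3: 7, 13, 17, 18
18 first appears at level 3.

3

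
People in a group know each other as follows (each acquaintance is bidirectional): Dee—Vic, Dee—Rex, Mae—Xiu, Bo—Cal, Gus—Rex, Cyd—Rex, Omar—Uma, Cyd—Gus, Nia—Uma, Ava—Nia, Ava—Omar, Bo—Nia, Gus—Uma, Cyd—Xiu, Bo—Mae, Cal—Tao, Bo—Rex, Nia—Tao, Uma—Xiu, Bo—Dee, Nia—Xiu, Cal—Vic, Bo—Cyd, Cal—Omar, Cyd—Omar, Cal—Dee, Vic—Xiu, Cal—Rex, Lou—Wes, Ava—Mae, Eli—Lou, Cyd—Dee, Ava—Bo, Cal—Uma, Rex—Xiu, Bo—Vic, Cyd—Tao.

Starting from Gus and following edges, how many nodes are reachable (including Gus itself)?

14

BFS from Gus visits: Gus, Uma, Rex, Cyd, Xiu, Omar, Nia, Cal, Dee, Bo, Tao, Vic, Mae, Ava
Reachable nodes: 14 of 17 total.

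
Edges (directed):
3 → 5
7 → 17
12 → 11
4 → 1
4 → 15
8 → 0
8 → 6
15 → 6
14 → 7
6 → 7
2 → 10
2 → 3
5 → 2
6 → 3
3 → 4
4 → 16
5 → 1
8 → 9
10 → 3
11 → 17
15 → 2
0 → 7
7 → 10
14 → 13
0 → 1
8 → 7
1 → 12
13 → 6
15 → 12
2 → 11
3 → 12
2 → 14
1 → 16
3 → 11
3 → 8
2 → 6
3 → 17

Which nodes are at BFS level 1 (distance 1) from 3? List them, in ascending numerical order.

4, 5, 8, 11, 12, 17

Level 0: 3
Level 1: 4, 5, 8, 11, 12, 17
Level 2: 0, 1, 2, 6, 7, 9, 15, 16
Level 3: 10, 14
Level 4: 13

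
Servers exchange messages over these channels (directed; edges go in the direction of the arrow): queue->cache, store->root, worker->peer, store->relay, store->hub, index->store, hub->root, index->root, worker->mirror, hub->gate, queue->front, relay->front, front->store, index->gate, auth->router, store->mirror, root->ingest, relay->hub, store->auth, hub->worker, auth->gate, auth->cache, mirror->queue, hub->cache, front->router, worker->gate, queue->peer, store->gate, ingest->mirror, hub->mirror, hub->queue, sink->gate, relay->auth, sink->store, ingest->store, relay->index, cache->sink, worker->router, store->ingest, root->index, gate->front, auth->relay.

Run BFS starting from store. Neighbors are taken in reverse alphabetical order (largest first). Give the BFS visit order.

Visit store; enqueue root, relay, mirror, ingest, hub, gate, auth → queue [root, relay, mirror, ingest, hub, gate, auth]
Visit root; enqueue index → queue [relay, mirror, ingest, hub, gate, auth, index]
Visit relay; enqueue front → queue [mirror, ingest, hub, gate, auth, index, front]
Visit mirror; enqueue queue → queue [ingest, hub, gate, auth, index, front, queue]
Visit ingest → queue [hub, gate, auth, index, front, queue]
Visit hub; enqueue worker, cache → queue [gate, auth, index, front, queue, worker, cache]
Visit gate → queue [auth, index, front, queue, worker, cache]
Visit auth; enqueue router → queue [index, front, queue, worker, cache, router]
Visit index → queue [front, queue, worker, cache, router]
Visit front → queue [queue, worker, cache, router]
Visit queue; enqueue peer → queue [worker, cache, router, peer]
Visit worker → queue [cache, router, peer]
Visit cache; enqueue sink → queue [router, peer, sink]
Visit router → queue [peer, sink]
Visit peer → queue [sink]
Visit sink → queue []

store root relay mirror ingest hub gate auth index front queue worker cache router peer sink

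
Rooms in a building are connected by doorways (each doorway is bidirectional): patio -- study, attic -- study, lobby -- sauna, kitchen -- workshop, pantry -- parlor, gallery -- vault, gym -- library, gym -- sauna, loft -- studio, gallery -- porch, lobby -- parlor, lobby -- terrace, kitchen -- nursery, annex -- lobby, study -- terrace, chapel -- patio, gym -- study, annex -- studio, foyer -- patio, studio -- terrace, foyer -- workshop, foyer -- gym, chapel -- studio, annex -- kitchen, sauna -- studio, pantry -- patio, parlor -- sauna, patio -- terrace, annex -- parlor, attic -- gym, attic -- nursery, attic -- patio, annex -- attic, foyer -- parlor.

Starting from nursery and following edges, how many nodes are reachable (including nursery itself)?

18

BFS from nursery visits: nursery, attic, kitchen, annex, gym, patio, study, workshop, lobby, parlor, studio, foyer, library, sauna, chapel, pantry, terrace, loft
Reachable nodes: 18 of 21 total.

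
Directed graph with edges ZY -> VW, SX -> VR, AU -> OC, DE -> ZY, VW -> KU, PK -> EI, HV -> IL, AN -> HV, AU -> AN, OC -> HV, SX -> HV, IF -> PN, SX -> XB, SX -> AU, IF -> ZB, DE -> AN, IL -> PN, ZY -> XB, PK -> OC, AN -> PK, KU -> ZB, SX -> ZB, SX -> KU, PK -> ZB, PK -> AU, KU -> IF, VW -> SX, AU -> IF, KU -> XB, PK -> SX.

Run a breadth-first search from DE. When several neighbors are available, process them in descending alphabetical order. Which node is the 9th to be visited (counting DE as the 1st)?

Visit DE; enqueue ZY, AN → queue [ZY, AN]
Visit ZY; enqueue XB, VW → queue [AN, XB, VW]
Visit AN; enqueue PK, HV → queue [XB, VW, PK, HV]
Visit XB → queue [VW, PK, HV]
Visit VW; enqueue SX, KU → queue [PK, HV, SX, KU]
Visit PK; enqueue ZB, OC, EI, AU → queue [HV, SX, KU, ZB, OC, EI, AU]
Visit HV; enqueue IL → queue [SX, KU, ZB, OC, EI, AU, IL]
Visit SX; enqueue VR → queue [KU, ZB, OC, EI, AU, IL, VR]
Visit KU; enqueue IF → queue [ZB, OC, EI, AU, IL, VR, IF]
Visit ZB → queue [OC, EI, AU, IL, VR, IF]
Visit OC → queue [EI, AU, IL, VR, IF]
Visit EI → queue [AU, IL, VR, IF]
Visit AU → queue [IL, VR, IF]
Visit IL; enqueue PN → queue [VR, IF, PN]
Visit VR → queue [IF, PN]
Visit IF → queue [PN]
Visit PN → queue []

Visit order: DE, ZY, AN, XB, VW, PK, HV, SX, KU, ZB, OC, EI, AU, IL, VR, IF, PN

KU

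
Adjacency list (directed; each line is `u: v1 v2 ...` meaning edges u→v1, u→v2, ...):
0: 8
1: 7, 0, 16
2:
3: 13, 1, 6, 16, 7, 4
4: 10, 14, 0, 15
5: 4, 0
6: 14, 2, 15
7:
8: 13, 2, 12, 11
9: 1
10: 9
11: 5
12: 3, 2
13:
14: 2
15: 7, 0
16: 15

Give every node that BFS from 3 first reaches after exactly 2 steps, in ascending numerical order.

0, 2, 10, 14, 15

Level 0: 3
Level 1: 1, 4, 6, 7, 13, 16
Level 2: 0, 2, 10, 14, 15
Level 3: 8, 9
Level 4: 11, 12
Level 5: 5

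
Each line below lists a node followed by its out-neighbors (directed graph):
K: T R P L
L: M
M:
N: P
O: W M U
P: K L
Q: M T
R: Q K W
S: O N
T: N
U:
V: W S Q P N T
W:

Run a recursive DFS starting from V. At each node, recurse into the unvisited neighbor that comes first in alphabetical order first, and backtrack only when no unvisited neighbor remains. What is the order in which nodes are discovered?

V → N → P → K → L → M → R → Q → T → W → S → O → U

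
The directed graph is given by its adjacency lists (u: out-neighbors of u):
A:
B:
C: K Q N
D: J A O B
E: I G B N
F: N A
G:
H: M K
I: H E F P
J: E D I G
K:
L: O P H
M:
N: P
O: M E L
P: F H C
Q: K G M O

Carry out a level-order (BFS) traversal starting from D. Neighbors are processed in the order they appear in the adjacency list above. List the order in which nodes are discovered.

D, J, A, O, B, E, I, G, M, L, N, H, F, P, K, C, Q

Visit D; enqueue J, A, O, B → queue [J, A, O, B]
Visit J; enqueue E, I, G → queue [A, O, B, E, I, G]
Visit A → queue [O, B, E, I, G]
Visit O; enqueue M, L → queue [B, E, I, G, M, L]
Visit B → queue [E, I, G, M, L]
Visit E; enqueue N → queue [I, G, M, L, N]
Visit I; enqueue H, F, P → queue [G, M, L, N, H, F, P]
Visit G → queue [M, L, N, H, F, P]
Visit M → queue [L, N, H, F, P]
Visit L → queue [N, H, F, P]
Visit N → queue [H, F, P]
Visit H; enqueue K → queue [F, P, K]
Visit F → queue [P, K]
Visit P; enqueue C → queue [K, C]
Visit K → queue [C]
Visit C; enqueue Q → queue [Q]
Visit Q → queue []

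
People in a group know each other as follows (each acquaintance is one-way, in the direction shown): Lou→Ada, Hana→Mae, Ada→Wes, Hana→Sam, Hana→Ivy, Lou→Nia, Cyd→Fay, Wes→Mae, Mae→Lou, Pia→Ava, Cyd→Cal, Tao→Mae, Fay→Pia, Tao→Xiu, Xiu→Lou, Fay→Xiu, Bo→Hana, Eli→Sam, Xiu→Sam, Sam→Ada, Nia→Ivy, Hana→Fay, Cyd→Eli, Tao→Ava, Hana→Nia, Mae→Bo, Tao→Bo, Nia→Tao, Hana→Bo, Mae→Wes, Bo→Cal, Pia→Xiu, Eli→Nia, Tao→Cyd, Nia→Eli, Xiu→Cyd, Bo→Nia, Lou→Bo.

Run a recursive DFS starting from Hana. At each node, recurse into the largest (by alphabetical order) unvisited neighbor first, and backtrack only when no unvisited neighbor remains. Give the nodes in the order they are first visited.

Visit Hana
Hana → Sam
Sam → Ada
Ada → Wes
Wes → Mae
Mae → Lou
Lou → Nia
Nia → Tao
Tao → Xiu
Xiu → Cyd
Cyd → Fay
Fay → Pia
Pia → Ava
Cyd → Eli
Cyd → Cal
Tao → Bo
Nia → Ivy

Hana, Sam, Ada, Wes, Mae, Lou, Nia, Tao, Xiu, Cyd, Fay, Pia, Ava, Eli, Cal, Bo, Ivy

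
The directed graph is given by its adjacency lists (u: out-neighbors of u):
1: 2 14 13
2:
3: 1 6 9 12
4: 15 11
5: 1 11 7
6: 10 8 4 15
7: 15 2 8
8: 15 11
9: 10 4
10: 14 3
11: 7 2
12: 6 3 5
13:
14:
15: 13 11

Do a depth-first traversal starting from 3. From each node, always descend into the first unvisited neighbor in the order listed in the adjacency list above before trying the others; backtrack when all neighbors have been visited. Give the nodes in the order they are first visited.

3 → 1 → 2 → 14 → 13 → 6 → 10 → 8 → 15 → 11 → 7 → 4 → 9 → 12 → 5

Visit 3
3 → 1
1 → 2
1 → 14
1 → 13
3 → 6
6 → 10
6 → 8
8 → 15
15 → 11
11 → 7
6 → 4
3 → 9
3 → 12
12 → 5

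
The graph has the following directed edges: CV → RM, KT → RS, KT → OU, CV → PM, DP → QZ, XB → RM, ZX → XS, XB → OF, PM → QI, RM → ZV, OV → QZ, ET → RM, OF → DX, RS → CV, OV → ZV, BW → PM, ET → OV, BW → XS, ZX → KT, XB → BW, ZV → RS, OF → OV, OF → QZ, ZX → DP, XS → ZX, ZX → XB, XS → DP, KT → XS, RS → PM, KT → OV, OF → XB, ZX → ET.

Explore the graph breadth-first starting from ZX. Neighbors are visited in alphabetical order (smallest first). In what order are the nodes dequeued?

ZX, DP, ET, KT, XB, XS, QZ, OV, RM, OU, RS, BW, OF, ZV, CV, PM, DX, QI

Visit ZX; enqueue DP, ET, KT, XB, XS → queue [DP, ET, KT, XB, XS]
Visit DP; enqueue QZ → queue [ET, KT, XB, XS, QZ]
Visit ET; enqueue OV, RM → queue [KT, XB, XS, QZ, OV, RM]
Visit KT; enqueue OU, RS → queue [XB, XS, QZ, OV, RM, OU, RS]
Visit XB; enqueue BW, OF → queue [XS, QZ, OV, RM, OU, RS, BW, OF]
Visit XS → queue [QZ, OV, RM, OU, RS, BW, OF]
Visit QZ → queue [OV, RM, OU, RS, BW, OF]
Visit OV; enqueue ZV → queue [RM, OU, RS, BW, OF, ZV]
Visit RM → queue [OU, RS, BW, OF, ZV]
Visit OU → queue [RS, BW, OF, ZV]
Visit RS; enqueue CV, PM → queue [BW, OF, ZV, CV, PM]
Visit BW → queue [OF, ZV, CV, PM]
Visit OF; enqueue DX → queue [ZV, CV, PM, DX]
Visit ZV → queue [CV, PM, DX]
Visit CV → queue [PM, DX]
Visit PM; enqueue QI → queue [DX, QI]
Visit DX → queue [QI]
Visit QI → queue []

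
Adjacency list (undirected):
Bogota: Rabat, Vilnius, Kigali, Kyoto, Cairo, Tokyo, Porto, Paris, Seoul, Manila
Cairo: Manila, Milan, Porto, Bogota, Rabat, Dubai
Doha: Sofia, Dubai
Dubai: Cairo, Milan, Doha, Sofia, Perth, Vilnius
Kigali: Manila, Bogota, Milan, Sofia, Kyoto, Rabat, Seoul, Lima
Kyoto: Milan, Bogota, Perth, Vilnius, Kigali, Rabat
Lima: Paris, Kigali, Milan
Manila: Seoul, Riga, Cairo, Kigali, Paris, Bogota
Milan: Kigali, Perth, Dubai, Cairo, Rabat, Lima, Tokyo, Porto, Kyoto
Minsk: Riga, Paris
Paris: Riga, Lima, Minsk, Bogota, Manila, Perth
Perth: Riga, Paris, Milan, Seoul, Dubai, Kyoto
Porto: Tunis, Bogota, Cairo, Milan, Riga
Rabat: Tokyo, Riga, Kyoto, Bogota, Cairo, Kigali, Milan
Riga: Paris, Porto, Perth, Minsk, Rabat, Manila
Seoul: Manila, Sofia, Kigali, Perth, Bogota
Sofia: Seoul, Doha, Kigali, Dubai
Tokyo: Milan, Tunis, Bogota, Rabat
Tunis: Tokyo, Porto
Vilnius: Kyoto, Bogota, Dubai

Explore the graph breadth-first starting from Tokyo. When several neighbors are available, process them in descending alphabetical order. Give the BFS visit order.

Tokyo, Tunis, Rabat, Milan, Bogota, Porto, Riga, Kyoto, Kigali, Cairo, Perth, Lima, Dubai, Vilnius, Seoul, Paris, Manila, Minsk, Sofia, Doha

Visit Tokyo; enqueue Tunis, Rabat, Milan, Bogota → queue [Tunis, Rabat, Milan, Bogota]
Visit Tunis; enqueue Porto → queue [Rabat, Milan, Bogota, Porto]
Visit Rabat; enqueue Riga, Kyoto, Kigali, Cairo → queue [Milan, Bogota, Porto, Riga, Kyoto, Kigali, Cairo]
Visit Milan; enqueue Perth, Lima, Dubai → queue [Bogota, Porto, Riga, Kyoto, Kigali, Cairo, Perth, Lima, Dubai]
Visit Bogota; enqueue Vilnius, Seoul, Paris, Manila → queue [Porto, Riga, Kyoto, Kigali, Cairo, Perth, Lima, Dubai, Vilnius, Seoul, Paris, Manila]
Visit Porto → queue [Riga, Kyoto, Kigali, Cairo, Perth, Lima, Dubai, Vilnius, Seoul, Paris, Manila]
Visit Riga; enqueue Minsk → queue [Kyoto, Kigali, Cairo, Perth, Lima, Dubai, Vilnius, Seoul, Paris, Manila, Minsk]
Visit Kyoto → queue [Kigali, Cairo, Perth, Lima, Dubai, Vilnius, Seoul, Paris, Manila, Minsk]
Visit Kigali; enqueue Sofia → queue [Cairo, Perth, Lima, Dubai, Vilnius, Seoul, Paris, Manila, Minsk, Sofia]
Visit Cairo → queue [Perth, Lima, Dubai, Vilnius, Seoul, Paris, Manila, Minsk, Sofia]
Visit Perth → queue [Lima, Dubai, Vilnius, Seoul, Paris, Manila, Minsk, Sofia]
Visit Lima → queue [Dubai, Vilnius, Seoul, Paris, Manila, Minsk, Sofia]
Visit Dubai; enqueue Doha → queue [Vilnius, Seoul, Paris, Manila, Minsk, Sofia, Doha]
Visit Vilnius → queue [Seoul, Paris, Manila, Minsk, Sofia, Doha]
Visit Seoul → queue [Paris, Manila, Minsk, Sofia, Doha]
Visit Paris → queue [Manila, Minsk, Sofia, Doha]
Visit Manila → queue [Minsk, Sofia, Doha]
Visit Minsk → queue [Sofia, Doha]
Visit Sofia → queue [Doha]
Visit Doha → queue []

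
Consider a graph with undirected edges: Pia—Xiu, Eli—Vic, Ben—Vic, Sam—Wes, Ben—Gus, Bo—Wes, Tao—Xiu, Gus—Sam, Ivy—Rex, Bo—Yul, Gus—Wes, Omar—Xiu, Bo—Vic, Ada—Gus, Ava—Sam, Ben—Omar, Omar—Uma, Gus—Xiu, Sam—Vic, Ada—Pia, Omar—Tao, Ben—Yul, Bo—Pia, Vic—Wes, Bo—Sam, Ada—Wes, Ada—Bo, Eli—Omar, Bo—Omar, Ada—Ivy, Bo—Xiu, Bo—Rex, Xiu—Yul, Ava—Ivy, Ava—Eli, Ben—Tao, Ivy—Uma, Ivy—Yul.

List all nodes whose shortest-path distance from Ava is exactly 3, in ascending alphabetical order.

Ben, Pia, Tao, Xiu

Level 0: Ava
Level 1: Eli, Ivy, Sam
Level 2: Ada, Bo, Gus, Omar, Rex, Uma, Vic, Wes, Yul
Level 3: Ben, Pia, Tao, Xiu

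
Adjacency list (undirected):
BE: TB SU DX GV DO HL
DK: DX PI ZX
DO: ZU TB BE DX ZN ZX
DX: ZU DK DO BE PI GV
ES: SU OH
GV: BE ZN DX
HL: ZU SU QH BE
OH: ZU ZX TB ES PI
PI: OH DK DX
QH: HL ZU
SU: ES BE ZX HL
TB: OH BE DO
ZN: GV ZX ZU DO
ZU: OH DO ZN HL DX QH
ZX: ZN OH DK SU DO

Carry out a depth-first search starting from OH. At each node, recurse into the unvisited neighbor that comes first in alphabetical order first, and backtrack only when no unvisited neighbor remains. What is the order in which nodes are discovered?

Visit OH
OH → ES
ES → SU
SU → BE
BE → DO
DO → DX
DX → DK
DK → PI
DK → ZX
ZX → ZN
ZN → GV
ZN → ZU
ZU → HL
HL → QH
DO → TB

OH, ES, SU, BE, DO, DX, DK, PI, ZX, ZN, GV, ZU, HL, QH, TB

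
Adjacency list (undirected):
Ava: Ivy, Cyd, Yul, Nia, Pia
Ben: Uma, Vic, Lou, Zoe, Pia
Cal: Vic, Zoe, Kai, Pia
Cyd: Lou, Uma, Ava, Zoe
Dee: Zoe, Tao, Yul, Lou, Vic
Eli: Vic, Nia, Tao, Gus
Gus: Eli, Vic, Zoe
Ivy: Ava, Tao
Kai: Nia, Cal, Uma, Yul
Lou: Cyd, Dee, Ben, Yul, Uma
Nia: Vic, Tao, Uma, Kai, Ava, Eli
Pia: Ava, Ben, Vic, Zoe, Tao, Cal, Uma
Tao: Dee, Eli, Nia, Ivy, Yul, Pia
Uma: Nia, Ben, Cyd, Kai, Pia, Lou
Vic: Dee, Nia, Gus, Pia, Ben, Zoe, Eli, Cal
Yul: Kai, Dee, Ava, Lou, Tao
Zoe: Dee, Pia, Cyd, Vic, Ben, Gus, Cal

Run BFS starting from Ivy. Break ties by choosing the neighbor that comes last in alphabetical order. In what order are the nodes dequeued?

Ivy → Tao → Ava → Yul → Pia → Nia → Eli → Dee → Cyd → Lou → Kai → Zoe → Vic → Uma → Cal → Ben → Gus

Visit Ivy; enqueue Tao, Ava → queue [Tao, Ava]
Visit Tao; enqueue Yul, Pia, Nia, Eli, Dee → queue [Ava, Yul, Pia, Nia, Eli, Dee]
Visit Ava; enqueue Cyd → queue [Yul, Pia, Nia, Eli, Dee, Cyd]
Visit Yul; enqueue Lou, Kai → queue [Pia, Nia, Eli, Dee, Cyd, Lou, Kai]
Visit Pia; enqueue Zoe, Vic, Uma, Cal, Ben → queue [Nia, Eli, Dee, Cyd, Lou, Kai, Zoe, Vic, Uma, Cal, Ben]
Visit Nia → queue [Eli, Dee, Cyd, Lou, Kai, Zoe, Vic, Uma, Cal, Ben]
Visit Eli; enqueue Gus → queue [Dee, Cyd, Lou, Kai, Zoe, Vic, Uma, Cal, Ben, Gus]
Visit Dee → queue [Cyd, Lou, Kai, Zoe, Vic, Uma, Cal, Ben, Gus]
Visit Cyd → queue [Lou, Kai, Zoe, Vic, Uma, Cal, Ben, Gus]
Visit Lou → queue [Kai, Zoe, Vic, Uma, Cal, Ben, Gus]
Visit Kai → queue [Zoe, Vic, Uma, Cal, Ben, Gus]
Visit Zoe → queue [Vic, Uma, Cal, Ben, Gus]
Visit Vic → queue [Uma, Cal, Ben, Gus]
Visit Uma → queue [Cal, Ben, Gus]
Visit Cal → queue [Ben, Gus]
Visit Ben → queue [Gus]
Visit Gus → queue []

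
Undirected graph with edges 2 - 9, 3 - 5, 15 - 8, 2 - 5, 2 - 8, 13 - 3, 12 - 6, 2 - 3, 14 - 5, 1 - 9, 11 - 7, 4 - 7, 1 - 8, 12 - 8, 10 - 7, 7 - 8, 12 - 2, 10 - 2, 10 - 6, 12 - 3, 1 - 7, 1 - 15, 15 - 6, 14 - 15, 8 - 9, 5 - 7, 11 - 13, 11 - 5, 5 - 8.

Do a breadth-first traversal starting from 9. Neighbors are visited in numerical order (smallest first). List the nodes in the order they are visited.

Visit 9; enqueue 1, 2, 8 → queue [1, 2, 8]
Visit 1; enqueue 7, 15 → queue [2, 8, 7, 15]
Visit 2; enqueue 3, 5, 10, 12 → queue [8, 7, 15, 3, 5, 10, 12]
Visit 8 → queue [7, 15, 3, 5, 10, 12]
Visit 7; enqueue 4, 11 → queue [15, 3, 5, 10, 12, 4, 11]
Visit 15; enqueue 6, 14 → queue [3, 5, 10, 12, 4, 11, 6, 14]
Visit 3; enqueue 13 → queue [5, 10, 12, 4, 11, 6, 14, 13]
Visit 5 → queue [10, 12, 4, 11, 6, 14, 13]
Visit 10 → queue [12, 4, 11, 6, 14, 13]
Visit 12 → queue [4, 11, 6, 14, 13]
Visit 4 → queue [11, 6, 14, 13]
Visit 11 → queue [6, 14, 13]
Visit 6 → queue [14, 13]
Visit 14 → queue [13]
Visit 13 → queue []

9 → 1 → 2 → 8 → 7 → 15 → 3 → 5 → 10 → 12 → 4 → 11 → 6 → 14 → 13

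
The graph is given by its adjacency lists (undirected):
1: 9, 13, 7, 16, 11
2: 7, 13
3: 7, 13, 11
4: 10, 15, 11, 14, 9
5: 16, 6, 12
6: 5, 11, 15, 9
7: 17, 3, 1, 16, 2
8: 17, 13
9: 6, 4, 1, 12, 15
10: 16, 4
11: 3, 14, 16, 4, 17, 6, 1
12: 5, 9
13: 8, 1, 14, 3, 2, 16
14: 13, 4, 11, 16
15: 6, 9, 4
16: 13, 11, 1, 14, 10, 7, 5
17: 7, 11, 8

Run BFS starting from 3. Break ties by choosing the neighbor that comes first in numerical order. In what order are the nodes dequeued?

3, 7, 11, 13, 1, 2, 16, 17, 4, 6, 14, 8, 9, 5, 10, 15, 12

Visit 3; enqueue 7, 11, 13 → queue [7, 11, 13]
Visit 7; enqueue 1, 2, 16, 17 → queue [11, 13, 1, 2, 16, 17]
Visit 11; enqueue 4, 6, 14 → queue [13, 1, 2, 16, 17, 4, 6, 14]
Visit 13; enqueue 8 → queue [1, 2, 16, 17, 4, 6, 14, 8]
Visit 1; enqueue 9 → queue [2, 16, 17, 4, 6, 14, 8, 9]
Visit 2 → queue [16, 17, 4, 6, 14, 8, 9]
Visit 16; enqueue 5, 10 → queue [17, 4, 6, 14, 8, 9, 5, 10]
Visit 17 → queue [4, 6, 14, 8, 9, 5, 10]
Visit 4; enqueue 15 → queue [6, 14, 8, 9, 5, 10, 15]
Visit 6 → queue [14, 8, 9, 5, 10, 15]
Visit 14 → queue [8, 9, 5, 10, 15]
Visit 8 → queue [9, 5, 10, 15]
Visit 9; enqueue 12 → queue [5, 10, 15, 12]
Visit 5 → queue [10, 15, 12]
Visit 10 → queue [15, 12]
Visit 15 → queue [12]
Visit 12 → queue []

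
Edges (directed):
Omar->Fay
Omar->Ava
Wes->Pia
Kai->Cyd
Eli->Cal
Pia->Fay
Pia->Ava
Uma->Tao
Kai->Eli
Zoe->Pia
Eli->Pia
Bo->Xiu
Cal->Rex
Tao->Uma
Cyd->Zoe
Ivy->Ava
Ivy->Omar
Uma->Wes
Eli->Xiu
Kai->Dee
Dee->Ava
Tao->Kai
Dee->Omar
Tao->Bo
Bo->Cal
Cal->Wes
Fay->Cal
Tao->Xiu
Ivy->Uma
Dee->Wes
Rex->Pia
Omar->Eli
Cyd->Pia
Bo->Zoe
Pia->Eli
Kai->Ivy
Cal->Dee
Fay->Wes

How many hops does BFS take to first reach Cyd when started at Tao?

2

Level 0: Tao
Level 1: Bo, Kai, Uma, Xiu
Level 2: Cal, Cyd, Dee, Eli, Ivy, Wes, Zoe
Level 3: Ava, Omar, Pia, Rex
Level 4: Fay
Cyd first appears at level 2.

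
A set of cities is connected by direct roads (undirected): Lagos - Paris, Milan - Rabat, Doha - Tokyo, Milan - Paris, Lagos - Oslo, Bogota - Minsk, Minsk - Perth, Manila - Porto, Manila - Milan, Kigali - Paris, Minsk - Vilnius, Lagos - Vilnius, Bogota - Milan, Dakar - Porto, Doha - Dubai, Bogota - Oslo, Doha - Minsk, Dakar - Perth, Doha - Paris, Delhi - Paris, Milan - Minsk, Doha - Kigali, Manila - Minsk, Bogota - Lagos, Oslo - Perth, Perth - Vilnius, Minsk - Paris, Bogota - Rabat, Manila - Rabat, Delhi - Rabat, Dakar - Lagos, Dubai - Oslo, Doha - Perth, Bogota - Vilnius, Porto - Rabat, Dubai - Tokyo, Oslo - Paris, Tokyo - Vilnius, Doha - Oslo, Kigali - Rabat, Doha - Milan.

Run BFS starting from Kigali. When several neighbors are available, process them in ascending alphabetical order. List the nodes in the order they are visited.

Kigali → Doha → Paris → Rabat → Dubai → Milan → Minsk → Oslo → Perth → Tokyo → Delhi → Lagos → Bogota → Manila → Porto → Vilnius → Dakar

Visit Kigali; enqueue Doha, Paris, Rabat → queue [Doha, Paris, Rabat]
Visit Doha; enqueue Dubai, Milan, Minsk, Oslo, Perth, Tokyo → queue [Paris, Rabat, Dubai, Milan, Minsk, Oslo, Perth, Tokyo]
Visit Paris; enqueue Delhi, Lagos → queue [Rabat, Dubai, Milan, Minsk, Oslo, Perth, Tokyo, Delhi, Lagos]
Visit Rabat; enqueue Bogota, Manila, Porto → queue [Dubai, Milan, Minsk, Oslo, Perth, Tokyo, Delhi, Lagos, Bogota, Manila, Porto]
Visit Dubai → queue [Milan, Minsk, Oslo, Perth, Tokyo, Delhi, Lagos, Bogota, Manila, Porto]
Visit Milan → queue [Minsk, Oslo, Perth, Tokyo, Delhi, Lagos, Bogota, Manila, Porto]
Visit Minsk; enqueue Vilnius → queue [Oslo, Perth, Tokyo, Delhi, Lagos, Bogota, Manila, Porto, Vilnius]
Visit Oslo → queue [Perth, Tokyo, Delhi, Lagos, Bogota, Manila, Porto, Vilnius]
Visit Perth; enqueue Dakar → queue [Tokyo, Delhi, Lagos, Bogota, Manila, Porto, Vilnius, Dakar]
Visit Tokyo → queue [Delhi, Lagos, Bogota, Manila, Porto, Vilnius, Dakar]
Visit Delhi → queue [Lagos, Bogota, Manila, Porto, Vilnius, Dakar]
Visit Lagos → queue [Bogota, Manila, Porto, Vilnius, Dakar]
Visit Bogota → queue [Manila, Porto, Vilnius, Dakar]
Visit Manila → queue [Porto, Vilnius, Dakar]
Visit Porto → queue [Vilnius, Dakar]
Visit Vilnius → queue [Dakar]
Visit Dakar → queue []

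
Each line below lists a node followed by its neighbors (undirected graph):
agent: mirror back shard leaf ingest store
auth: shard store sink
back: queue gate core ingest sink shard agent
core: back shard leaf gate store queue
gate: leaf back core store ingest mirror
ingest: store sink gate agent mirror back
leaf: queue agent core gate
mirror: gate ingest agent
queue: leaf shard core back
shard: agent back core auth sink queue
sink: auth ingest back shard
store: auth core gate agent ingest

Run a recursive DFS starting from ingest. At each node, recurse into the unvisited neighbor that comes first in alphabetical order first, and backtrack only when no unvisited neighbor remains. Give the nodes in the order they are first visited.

Visit ingest
ingest → agent
agent → back
back → core
core → gate
gate → leaf
leaf → queue
queue → shard
shard → auth
auth → sink
auth → store
gate → mirror

ingest → agent → back → core → gate → leaf → queue → shard → auth → sink → store → mirror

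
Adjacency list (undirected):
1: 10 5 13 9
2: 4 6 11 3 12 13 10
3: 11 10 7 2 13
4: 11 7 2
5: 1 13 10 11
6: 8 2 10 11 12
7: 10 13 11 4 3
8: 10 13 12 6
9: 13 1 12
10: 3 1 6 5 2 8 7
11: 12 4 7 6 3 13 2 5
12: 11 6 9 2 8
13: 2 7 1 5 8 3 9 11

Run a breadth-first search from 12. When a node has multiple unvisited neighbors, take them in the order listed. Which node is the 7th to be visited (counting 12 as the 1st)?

Visit 12; enqueue 11, 6, 9, 2, 8 → queue [11, 6, 9, 2, 8]
Visit 11; enqueue 4, 7, 3, 13, 5 → queue [6, 9, 2, 8, 4, 7, 3, 13, 5]
Visit 6; enqueue 10 → queue [9, 2, 8, 4, 7, 3, 13, 5, 10]
Visit 9; enqueue 1 → queue [2, 8, 4, 7, 3, 13, 5, 10, 1]
Visit 2 → queue [8, 4, 7, 3, 13, 5, 10, 1]
Visit 8 → queue [4, 7, 3, 13, 5, 10, 1]
Visit 4 → queue [7, 3, 13, 5, 10, 1]
Visit 7 → queue [3, 13, 5, 10, 1]
Visit 3 → queue [13, 5, 10, 1]
Visit 13 → queue [5, 10, 1]
Visit 5 → queue [10, 1]
Visit 10 → queue [1]
Visit 1 → queue []

Visit order: 12, 11, 6, 9, 2, 8, 4, 7, 3, 13, 5, 10, 1

4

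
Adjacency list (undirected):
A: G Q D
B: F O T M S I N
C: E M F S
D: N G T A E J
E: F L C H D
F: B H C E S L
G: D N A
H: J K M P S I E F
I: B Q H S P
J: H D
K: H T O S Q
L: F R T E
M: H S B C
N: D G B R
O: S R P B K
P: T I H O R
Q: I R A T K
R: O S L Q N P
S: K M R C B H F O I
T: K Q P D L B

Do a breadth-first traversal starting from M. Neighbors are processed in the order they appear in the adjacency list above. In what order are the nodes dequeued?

Visit M; enqueue H, S, B, C → queue [H, S, B, C]
Visit H; enqueue J, K, P, I, E, F → queue [S, B, C, J, K, P, I, E, F]
Visit S; enqueue R, O → queue [B, C, J, K, P, I, E, F, R, O]
Visit B; enqueue T, N → queue [C, J, K, P, I, E, F, R, O, T, N]
Visit C → queue [J, K, P, I, E, F, R, O, T, N]
Visit J; enqueue D → queue [K, P, I, E, F, R, O, T, N, D]
Visit K; enqueue Q → queue [P, I, E, F, R, O, T, N, D, Q]
Visit P → queue [I, E, F, R, O, T, N, D, Q]
Visit I → queue [E, F, R, O, T, N, D, Q]
Visit E; enqueue L → queue [F, R, O, T, N, D, Q, L]
Visit F → queue [R, O, T, N, D, Q, L]
Visit R → queue [O, T, N, D, Q, L]
Visit O → queue [T, N, D, Q, L]
Visit T → queue [N, D, Q, L]
Visit N; enqueue G → queue [D, Q, L, G]
Visit D; enqueue A → queue [Q, L, G, A]
Visit Q → queue [L, G, A]
Visit L → queue [G, A]
Visit G → queue [A]
Visit A → queue []

M → H → S → B → C → J → K → P → I → E → F → R → O → T → N → D → Q → L → G → A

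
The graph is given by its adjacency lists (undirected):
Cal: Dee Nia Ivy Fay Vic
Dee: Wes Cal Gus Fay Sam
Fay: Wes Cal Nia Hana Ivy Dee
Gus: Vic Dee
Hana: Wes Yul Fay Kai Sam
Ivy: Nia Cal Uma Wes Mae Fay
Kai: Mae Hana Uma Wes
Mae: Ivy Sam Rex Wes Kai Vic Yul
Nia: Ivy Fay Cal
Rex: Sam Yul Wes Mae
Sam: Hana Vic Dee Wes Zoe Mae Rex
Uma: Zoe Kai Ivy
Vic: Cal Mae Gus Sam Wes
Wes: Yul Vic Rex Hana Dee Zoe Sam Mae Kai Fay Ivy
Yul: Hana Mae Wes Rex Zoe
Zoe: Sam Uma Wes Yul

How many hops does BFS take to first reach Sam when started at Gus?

2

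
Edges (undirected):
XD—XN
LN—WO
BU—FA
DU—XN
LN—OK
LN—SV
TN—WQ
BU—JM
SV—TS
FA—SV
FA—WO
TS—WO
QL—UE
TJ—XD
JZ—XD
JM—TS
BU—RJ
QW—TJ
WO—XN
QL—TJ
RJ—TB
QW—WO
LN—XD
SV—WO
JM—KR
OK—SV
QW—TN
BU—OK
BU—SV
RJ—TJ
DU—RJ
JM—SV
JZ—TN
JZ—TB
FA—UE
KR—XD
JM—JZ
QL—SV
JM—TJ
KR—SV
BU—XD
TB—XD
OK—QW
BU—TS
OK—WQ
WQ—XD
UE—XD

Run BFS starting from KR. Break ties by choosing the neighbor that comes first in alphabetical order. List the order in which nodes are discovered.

KR, JM, SV, XD, BU, JZ, TJ, TS, FA, LN, OK, QL, WO, TB, UE, WQ, XN, RJ, TN, QW, DU

Visit KR; enqueue JM, SV, XD → queue [JM, SV, XD]
Visit JM; enqueue BU, JZ, TJ, TS → queue [SV, XD, BU, JZ, TJ, TS]
Visit SV; enqueue FA, LN, OK, QL, WO → queue [XD, BU, JZ, TJ, TS, FA, LN, OK, QL, WO]
Visit XD; enqueue TB, UE, WQ, XN → queue [BU, JZ, TJ, TS, FA, LN, OK, QL, WO, TB, UE, WQ, XN]
Visit BU; enqueue RJ → queue [JZ, TJ, TS, FA, LN, OK, QL, WO, TB, UE, WQ, XN, RJ]
Visit JZ; enqueue TN → queue [TJ, TS, FA, LN, OK, QL, WO, TB, UE, WQ, XN, RJ, TN]
Visit TJ; enqueue QW → queue [TS, FA, LN, OK, QL, WO, TB, UE, WQ, XN, RJ, TN, QW]
Visit TS → queue [FA, LN, OK, QL, WO, TB, UE, WQ, XN, RJ, TN, QW]
Visit FA → queue [LN, OK, QL, WO, TB, UE, WQ, XN, RJ, TN, QW]
Visit LN → queue [OK, QL, WO, TB, UE, WQ, XN, RJ, TN, QW]
Visit OK → queue [QL, WO, TB, UE, WQ, XN, RJ, TN, QW]
Visit QL → queue [WO, TB, UE, WQ, XN, RJ, TN, QW]
Visit WO → queue [TB, UE, WQ, XN, RJ, TN, QW]
Visit TB → queue [UE, WQ, XN, RJ, TN, QW]
Visit UE → queue [WQ, XN, RJ, TN, QW]
Visit WQ → queue [XN, RJ, TN, QW]
Visit XN; enqueue DU → queue [RJ, TN, QW, DU]
Visit RJ → queue [TN, QW, DU]
Visit TN → queue [QW, DU]
Visit QW → queue [DU]
Visit DU → queue []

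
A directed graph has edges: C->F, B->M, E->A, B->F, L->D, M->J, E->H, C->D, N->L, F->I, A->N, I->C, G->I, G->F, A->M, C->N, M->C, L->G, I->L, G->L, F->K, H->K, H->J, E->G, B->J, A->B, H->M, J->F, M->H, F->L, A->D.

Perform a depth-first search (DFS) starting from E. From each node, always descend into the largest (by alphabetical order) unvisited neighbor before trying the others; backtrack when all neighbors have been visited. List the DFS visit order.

E, H, M, J, F, L, G, I, C, N, D, K, A, B

Visit E
E → H
H → M
M → J
J → F
F → L
L → G
G → I
I → C
C → N
C → D
F → K
E → A
A → B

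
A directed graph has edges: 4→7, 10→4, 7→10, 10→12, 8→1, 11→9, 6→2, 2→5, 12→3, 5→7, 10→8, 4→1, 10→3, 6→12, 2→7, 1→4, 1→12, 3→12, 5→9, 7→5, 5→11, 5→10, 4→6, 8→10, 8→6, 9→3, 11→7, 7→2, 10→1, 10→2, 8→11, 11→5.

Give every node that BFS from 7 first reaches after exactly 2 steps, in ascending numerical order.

Level 0: 7
Level 1: 2, 5, 10
Level 2: 1, 3, 4, 8, 9, 11, 12
Level 3: 6

1, 3, 4, 8, 9, 11, 12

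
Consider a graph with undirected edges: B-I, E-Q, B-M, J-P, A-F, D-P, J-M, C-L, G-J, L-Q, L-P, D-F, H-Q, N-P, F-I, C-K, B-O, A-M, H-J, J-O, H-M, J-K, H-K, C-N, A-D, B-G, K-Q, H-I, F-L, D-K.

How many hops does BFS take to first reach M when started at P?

Level 0: P
Level 1: D, J, L, N
Level 2: A, C, F, G, H, K, M, O, Q
Level 3: B, E, I
M first appears at level 2.

2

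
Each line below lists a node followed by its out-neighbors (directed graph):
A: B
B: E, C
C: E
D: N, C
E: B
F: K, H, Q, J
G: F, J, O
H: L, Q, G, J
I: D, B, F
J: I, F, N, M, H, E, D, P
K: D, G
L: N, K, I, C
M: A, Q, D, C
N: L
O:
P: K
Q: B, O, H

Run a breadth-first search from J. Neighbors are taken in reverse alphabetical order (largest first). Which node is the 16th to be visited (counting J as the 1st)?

G

Visit J; enqueue P, N, M, I, H, F, E, D → queue [P, N, M, I, H, F, E, D]
Visit P; enqueue K → queue [N, M, I, H, F, E, D, K]
Visit N; enqueue L → queue [M, I, H, F, E, D, K, L]
Visit M; enqueue Q, C, A → queue [I, H, F, E, D, K, L, Q, C, A]
Visit I; enqueue B → queue [H, F, E, D, K, L, Q, C, A, B]
Visit H; enqueue G → queue [F, E, D, K, L, Q, C, A, B, G]
Visit F → queue [E, D, K, L, Q, C, A, B, G]
Visit E → queue [D, K, L, Q, C, A, B, G]
Visit D → queue [K, L, Q, C, A, B, G]
Visit K → queue [L, Q, C, A, B, G]
Visit L → queue [Q, C, A, B, G]
Visit Q; enqueue O → queue [C, A, B, G, O]
Visit C → queue [A, B, G, O]
Visit A → queue [B, G, O]
Visit B → queue [G, O]
Visit G → queue [O]
Visit O → queue []

Visit order: J, P, N, M, I, H, F, E, D, K, L, Q, C, A, B, G, O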